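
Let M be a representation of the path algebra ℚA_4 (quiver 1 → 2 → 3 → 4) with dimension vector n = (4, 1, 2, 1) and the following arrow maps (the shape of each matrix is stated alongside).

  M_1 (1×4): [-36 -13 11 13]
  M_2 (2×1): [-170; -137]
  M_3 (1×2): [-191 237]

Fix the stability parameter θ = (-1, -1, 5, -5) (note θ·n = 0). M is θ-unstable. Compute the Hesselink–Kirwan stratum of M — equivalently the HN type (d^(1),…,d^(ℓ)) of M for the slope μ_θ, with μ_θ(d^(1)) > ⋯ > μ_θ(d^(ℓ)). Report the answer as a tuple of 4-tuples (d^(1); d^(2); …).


Interval decomposition of M: I[1,1]^3, I[1,4], I[3,3].
HN type (ℓ=3): μ^(1)=5; μ^(2)=0; μ^(3)=-1

((0, 0, 1, 0); (0, 0, 1, 1); (4, 1, 0, 0))


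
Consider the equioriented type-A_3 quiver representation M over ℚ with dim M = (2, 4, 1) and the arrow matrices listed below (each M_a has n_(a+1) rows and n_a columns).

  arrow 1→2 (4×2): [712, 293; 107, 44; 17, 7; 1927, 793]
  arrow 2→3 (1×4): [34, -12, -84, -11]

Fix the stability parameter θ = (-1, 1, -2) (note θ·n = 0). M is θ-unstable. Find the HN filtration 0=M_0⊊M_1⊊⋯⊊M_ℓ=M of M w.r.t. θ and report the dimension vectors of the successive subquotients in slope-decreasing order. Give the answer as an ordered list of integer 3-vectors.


Interval decomposition of M: I[1,2], I[1,3], I[2,2]^2.
HN type (ℓ=3): μ^(1)=1; μ^(2)=-1/2; μ^(3)=-1

((0, 3, 0); (0, 1, 1); (2, 0, 0))


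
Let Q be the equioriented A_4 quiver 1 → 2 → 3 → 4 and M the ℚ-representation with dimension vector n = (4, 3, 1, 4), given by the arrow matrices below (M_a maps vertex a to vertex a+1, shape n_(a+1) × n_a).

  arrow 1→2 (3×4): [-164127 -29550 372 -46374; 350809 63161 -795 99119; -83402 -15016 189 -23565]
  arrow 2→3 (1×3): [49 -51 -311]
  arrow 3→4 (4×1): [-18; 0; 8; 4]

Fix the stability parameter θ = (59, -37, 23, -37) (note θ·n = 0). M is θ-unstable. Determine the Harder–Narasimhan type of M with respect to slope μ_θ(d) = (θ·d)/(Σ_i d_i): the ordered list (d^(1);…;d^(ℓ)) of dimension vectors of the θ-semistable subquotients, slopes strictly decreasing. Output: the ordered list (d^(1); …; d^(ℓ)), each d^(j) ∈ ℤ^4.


Interval decomposition of M: I[1,1], I[1,2]^2, I[1,4], I[4,4]^3.
HN type (ℓ=4): μ^(1)=59; μ^(2)=11; μ^(3)=2; μ^(4)=-37

((1, 0, 0, 0); (2, 2, 0, 0); (1, 1, 1, 1); (0, 0, 0, 3))


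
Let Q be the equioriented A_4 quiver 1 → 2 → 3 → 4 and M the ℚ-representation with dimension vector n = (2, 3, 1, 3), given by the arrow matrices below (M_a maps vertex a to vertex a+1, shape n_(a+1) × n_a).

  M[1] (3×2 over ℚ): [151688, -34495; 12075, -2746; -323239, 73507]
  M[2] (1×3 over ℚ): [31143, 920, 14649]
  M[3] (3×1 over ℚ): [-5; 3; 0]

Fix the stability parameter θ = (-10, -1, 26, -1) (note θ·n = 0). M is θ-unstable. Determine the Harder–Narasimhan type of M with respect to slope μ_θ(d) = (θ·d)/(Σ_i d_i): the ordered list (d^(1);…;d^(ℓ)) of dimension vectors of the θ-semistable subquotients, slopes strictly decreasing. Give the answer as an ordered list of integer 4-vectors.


Via rank(M_{q-1}∘⋯∘M_p): M ≅ I[1,2], I[1,4], I[2,2], I[4,4]^2.
μ_θ-semistable layers: μ^(1)=25/2; μ^(2)=-1; μ^(3)=-10

((0, 0, 1, 1); (0, 3, 0, 2); (2, 0, 0, 0))


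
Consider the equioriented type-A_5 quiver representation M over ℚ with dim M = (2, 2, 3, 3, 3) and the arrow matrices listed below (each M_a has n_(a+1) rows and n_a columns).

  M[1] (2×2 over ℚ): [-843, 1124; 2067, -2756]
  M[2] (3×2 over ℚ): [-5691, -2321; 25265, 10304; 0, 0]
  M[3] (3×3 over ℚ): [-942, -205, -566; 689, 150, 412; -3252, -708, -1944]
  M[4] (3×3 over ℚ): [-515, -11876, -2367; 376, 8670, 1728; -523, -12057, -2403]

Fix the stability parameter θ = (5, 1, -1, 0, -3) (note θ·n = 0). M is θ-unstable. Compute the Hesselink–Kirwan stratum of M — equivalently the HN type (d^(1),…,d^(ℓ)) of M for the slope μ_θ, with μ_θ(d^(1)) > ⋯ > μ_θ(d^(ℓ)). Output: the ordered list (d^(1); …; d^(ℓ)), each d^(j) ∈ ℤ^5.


Barcode: M ≅ I[1,1], I[1,5], I[2,5], I[3,3], I[4,4], I[5,5]. HN layers by μ_θ (6 steps, strictly decreasing):
  μ^(1)=5; μ^(2)=2/5; μ^(3)=0; μ^(4)=-3/4; μ^(5)=-1; μ^(6)=-3

((1, 0, 0, 0, 0); (1, 1, 1, 1, 1); (0, 0, 0, 1, 0); (0, 1, 1, 1, 1); (0, 0, 1, 0, 0); (0, 0, 0, 0, 1))


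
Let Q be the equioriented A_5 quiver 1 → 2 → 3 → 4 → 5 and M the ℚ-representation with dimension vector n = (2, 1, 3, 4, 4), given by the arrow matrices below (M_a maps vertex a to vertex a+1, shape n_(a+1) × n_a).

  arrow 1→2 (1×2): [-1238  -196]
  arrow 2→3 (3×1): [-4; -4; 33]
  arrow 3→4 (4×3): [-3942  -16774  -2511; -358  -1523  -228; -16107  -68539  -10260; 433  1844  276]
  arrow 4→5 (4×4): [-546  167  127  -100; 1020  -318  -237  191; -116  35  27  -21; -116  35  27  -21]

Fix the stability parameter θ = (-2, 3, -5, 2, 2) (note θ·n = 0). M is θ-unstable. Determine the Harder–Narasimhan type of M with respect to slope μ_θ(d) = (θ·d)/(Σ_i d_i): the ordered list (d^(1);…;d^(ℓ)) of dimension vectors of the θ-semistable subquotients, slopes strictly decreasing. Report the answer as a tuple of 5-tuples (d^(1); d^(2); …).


Interval decomposition of M: I[1,1], I[1,5], I[3,4], I[3,5], I[4,5], I[5,5].
HN type (ℓ=4): μ^(1)=2; μ^(2)=-1; μ^(3)=-2; μ^(4)=-5

((0, 0, 0, 4, 4); (0, 1, 1, 0, 0); (2, 0, 0, 0, 0); (0, 0, 2, 0, 0))


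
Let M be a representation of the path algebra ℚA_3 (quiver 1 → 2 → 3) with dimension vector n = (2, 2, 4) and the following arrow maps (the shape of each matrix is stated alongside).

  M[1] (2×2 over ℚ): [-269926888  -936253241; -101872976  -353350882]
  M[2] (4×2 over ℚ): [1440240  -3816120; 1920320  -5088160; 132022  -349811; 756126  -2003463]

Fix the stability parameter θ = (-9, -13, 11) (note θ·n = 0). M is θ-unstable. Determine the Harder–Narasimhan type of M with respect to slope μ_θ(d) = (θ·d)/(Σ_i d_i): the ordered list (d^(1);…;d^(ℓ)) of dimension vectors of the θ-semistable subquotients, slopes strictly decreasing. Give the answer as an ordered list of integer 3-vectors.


Interval decomposition of M: I[1,1], I[1,2], I[2,3], I[3,3]^3.
HN type (ℓ=4): μ^(1)=11; μ^(2)=-9; μ^(3)=-11; μ^(4)=-13

((0, 0, 4); (1, 0, 0); (1, 1, 0); (0, 1, 0))


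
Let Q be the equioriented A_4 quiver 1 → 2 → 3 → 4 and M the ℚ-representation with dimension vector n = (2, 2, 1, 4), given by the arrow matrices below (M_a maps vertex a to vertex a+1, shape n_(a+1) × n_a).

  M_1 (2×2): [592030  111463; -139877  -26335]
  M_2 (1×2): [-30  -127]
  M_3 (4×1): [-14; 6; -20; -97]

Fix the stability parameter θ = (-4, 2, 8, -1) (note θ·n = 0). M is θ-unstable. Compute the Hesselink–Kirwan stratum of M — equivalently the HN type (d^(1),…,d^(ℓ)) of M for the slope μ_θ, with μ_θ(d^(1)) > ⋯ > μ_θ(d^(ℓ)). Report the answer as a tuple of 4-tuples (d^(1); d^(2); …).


Via rank(M_{q-1}∘⋯∘M_p): M ≅ I[1,2], I[1,4], I[4,4]^3.
μ_θ-semistable layers: μ^(1)=7/2; μ^(2)=2; μ^(3)=-1; μ^(4)=-4

((0, 0, 1, 1); (0, 2, 0, 0); (0, 0, 0, 3); (2, 0, 0, 0))


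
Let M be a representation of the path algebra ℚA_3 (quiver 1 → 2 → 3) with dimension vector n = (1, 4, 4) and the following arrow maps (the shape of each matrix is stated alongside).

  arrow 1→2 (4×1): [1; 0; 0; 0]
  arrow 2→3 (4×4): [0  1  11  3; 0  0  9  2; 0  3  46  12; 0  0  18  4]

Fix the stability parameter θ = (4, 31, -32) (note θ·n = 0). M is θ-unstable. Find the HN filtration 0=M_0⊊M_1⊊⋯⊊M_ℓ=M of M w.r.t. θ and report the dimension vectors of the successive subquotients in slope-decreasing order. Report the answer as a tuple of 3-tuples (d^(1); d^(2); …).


Via rank(M_{q-1}∘⋯∘M_p): M ≅ I[1,2], I[2,3]^3, I[3,3].
μ_θ-semistable layers: μ^(1)=31; μ^(2)=4; μ^(3)=-1/2; μ^(4)=-32

((0, 1, 0); (1, 0, 0); (0, 3, 3); (0, 0, 1))


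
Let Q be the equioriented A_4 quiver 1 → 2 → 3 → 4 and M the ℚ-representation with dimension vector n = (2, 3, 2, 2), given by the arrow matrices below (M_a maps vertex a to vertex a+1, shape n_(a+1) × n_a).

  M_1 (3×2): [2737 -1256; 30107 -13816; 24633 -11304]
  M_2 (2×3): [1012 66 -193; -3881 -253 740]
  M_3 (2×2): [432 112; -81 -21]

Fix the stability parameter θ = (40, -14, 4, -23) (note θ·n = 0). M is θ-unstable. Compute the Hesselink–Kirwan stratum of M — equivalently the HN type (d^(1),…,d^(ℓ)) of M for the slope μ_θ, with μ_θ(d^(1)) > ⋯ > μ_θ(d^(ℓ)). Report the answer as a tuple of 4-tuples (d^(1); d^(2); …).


Barcode: M ≅ I[1,1], I[1,4], I[2,2], I[2,3], I[4,4]. HN layers by μ_θ (5 steps, strictly decreasing):
  μ^(1)=40; μ^(2)=4; μ^(3)=7/4; μ^(4)=-14; μ^(5)=-23

((1, 0, 0, 0); (0, 0, 1, 0); (1, 1, 1, 1); (0, 2, 0, 0); (0, 0, 0, 1))


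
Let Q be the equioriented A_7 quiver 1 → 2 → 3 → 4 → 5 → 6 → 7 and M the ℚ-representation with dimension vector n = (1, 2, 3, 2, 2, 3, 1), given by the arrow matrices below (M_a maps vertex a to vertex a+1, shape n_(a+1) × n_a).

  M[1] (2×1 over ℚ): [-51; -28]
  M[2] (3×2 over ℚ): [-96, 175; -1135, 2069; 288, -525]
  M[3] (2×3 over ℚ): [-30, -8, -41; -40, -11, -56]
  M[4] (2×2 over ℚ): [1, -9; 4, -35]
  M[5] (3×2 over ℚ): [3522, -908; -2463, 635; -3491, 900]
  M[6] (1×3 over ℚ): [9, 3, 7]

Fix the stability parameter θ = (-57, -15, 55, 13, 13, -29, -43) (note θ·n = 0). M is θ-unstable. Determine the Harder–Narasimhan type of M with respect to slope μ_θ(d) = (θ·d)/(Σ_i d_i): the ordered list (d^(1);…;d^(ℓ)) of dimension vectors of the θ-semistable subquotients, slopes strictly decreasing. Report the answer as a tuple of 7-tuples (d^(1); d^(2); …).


Barcode: M ≅ I[1,7], I[2,6], I[3,3], I[6,6]. HN layers by μ_θ (6 steps, strictly decreasing):
  μ^(1)=55; μ^(2)=13; μ^(3)=9/5; μ^(4)=-15; μ^(5)=-29; μ^(6)=-57

((0, 0, 1, 0, 0, 0, 0); (0, 0, 1, 1, 1, 1, 0); (0, 0, 1, 1, 1, 1, 1); (0, 2, 0, 0, 0, 0, 0); (0, 0, 0, 0, 0, 1, 0); (1, 0, 0, 0, 0, 0, 0))


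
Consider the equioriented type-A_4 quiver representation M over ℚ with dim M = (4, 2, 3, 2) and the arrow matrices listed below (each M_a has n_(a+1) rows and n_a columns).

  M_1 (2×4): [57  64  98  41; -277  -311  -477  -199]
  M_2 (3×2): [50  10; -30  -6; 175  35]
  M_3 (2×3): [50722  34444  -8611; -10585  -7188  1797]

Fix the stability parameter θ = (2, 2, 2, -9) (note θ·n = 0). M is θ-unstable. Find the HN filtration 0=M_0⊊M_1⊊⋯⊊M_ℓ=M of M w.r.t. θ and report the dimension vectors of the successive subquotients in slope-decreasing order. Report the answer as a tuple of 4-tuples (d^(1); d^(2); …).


Via rank(M_{q-1}∘⋯∘M_p): M ≅ I[1,1]^2, I[1,2], I[1,4], I[3,3], I[3,4].
μ_θ-semistable layers: μ^(1)=2; μ^(2)=-3/4; μ^(3)=-7/2

((3, 1, 1, 0); (1, 1, 1, 1); (0, 0, 1, 1))


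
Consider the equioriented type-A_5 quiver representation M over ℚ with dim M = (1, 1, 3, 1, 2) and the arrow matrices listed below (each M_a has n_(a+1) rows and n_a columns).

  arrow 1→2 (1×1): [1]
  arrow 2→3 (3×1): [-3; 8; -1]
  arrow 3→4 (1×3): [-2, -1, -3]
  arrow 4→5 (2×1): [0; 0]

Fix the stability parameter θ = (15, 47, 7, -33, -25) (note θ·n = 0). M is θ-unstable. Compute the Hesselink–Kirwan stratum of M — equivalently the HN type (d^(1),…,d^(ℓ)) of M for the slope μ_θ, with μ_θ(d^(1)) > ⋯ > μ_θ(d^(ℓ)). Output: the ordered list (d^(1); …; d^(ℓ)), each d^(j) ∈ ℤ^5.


Interval decomposition of M: I[1,4], I[3,3]^2, I[5,5]^2.
HN type (ℓ=3): μ^(1)=9; μ^(2)=7; μ^(3)=-25

((1, 1, 1, 1, 0); (0, 0, 2, 0, 0); (0, 0, 0, 0, 2))


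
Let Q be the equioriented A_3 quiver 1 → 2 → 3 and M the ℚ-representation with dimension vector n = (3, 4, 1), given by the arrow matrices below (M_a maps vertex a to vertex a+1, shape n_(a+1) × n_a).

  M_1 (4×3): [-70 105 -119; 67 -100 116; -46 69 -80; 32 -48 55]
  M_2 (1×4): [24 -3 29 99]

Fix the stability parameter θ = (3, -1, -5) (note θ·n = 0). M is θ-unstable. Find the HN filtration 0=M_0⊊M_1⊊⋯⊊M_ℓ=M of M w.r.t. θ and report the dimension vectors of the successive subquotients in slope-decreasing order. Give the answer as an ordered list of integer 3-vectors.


Interval decomposition of M: I[1,2]^2, I[1,3], I[2,2].
HN type (ℓ=2): μ^(1)=1; μ^(2)=-1

((2, 2, 0); (1, 2, 1))


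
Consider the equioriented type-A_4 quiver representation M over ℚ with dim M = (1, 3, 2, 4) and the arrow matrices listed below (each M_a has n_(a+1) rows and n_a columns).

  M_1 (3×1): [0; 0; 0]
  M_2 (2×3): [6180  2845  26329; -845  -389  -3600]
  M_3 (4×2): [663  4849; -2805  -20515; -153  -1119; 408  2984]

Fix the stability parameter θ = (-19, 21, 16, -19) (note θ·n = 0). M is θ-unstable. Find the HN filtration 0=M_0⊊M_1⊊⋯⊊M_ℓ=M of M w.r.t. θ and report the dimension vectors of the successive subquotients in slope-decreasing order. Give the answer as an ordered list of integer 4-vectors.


Via rank(M_{q-1}∘⋯∘M_p): M ≅ I[1,1], I[2,2], I[2,3], I[2,4], I[4,4]^3.
μ_θ-semistable layers: μ^(1)=21; μ^(2)=37/2; μ^(3)=6; μ^(4)=-19

((0, 1, 0, 0); (0, 1, 1, 0); (0, 1, 1, 1); (1, 0, 0, 3))


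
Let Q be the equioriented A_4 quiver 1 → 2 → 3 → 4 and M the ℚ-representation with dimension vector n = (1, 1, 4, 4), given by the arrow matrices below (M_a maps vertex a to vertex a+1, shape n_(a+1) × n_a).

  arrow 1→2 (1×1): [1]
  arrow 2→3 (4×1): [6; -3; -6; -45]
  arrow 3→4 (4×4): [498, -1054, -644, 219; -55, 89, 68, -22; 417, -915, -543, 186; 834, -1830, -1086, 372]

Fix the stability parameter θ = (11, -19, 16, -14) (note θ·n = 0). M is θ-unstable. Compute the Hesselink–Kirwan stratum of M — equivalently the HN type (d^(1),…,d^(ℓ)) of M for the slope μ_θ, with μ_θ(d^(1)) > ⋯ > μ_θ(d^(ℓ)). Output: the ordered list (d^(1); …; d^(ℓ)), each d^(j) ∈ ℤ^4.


Interval decomposition of M: I[1,4], I[3,3], I[3,4]^2, I[4,4].
HN type (ℓ=4): μ^(1)=16; μ^(2)=1; μ^(3)=-4; μ^(4)=-14

((0, 0, 1, 0); (0, 0, 3, 3); (1, 1, 0, 0); (0, 0, 0, 1))


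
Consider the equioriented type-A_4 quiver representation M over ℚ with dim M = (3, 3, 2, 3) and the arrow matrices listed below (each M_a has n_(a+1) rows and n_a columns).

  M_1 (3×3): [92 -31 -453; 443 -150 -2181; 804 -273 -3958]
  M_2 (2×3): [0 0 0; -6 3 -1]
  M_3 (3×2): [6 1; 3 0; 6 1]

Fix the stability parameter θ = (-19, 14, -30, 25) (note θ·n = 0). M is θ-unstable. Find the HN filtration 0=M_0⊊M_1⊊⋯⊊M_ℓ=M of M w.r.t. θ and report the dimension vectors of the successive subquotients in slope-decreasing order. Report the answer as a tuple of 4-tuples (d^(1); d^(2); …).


Barcode: M ≅ I[1,2]^2, I[1,4], I[3,4], I[4,4]. HN layers by μ_θ (5 steps, strictly decreasing):
  μ^(1)=25; μ^(2)=14; μ^(3)=-8; μ^(4)=-19; μ^(5)=-30

((0, 0, 0, 3); (0, 2, 0, 0); (0, 1, 1, 0); (3, 0, 0, 0); (0, 0, 1, 0))


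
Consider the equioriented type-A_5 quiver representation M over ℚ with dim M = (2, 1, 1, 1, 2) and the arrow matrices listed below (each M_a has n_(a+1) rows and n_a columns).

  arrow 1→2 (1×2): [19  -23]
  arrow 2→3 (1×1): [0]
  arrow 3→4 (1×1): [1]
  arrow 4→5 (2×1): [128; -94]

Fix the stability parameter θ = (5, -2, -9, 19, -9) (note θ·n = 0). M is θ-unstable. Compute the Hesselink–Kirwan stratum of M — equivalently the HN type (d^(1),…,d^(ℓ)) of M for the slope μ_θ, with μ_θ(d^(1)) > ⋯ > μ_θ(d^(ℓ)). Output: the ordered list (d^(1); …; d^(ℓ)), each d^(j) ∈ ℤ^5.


Interval decomposition of M: I[1,1], I[1,2], I[3,5], I[5,5].
HN type (ℓ=3): μ^(1)=5; μ^(2)=3/2; μ^(3)=-9

((1, 0, 0, 1, 1); (1, 1, 0, 0, 0); (0, 0, 1, 0, 1))


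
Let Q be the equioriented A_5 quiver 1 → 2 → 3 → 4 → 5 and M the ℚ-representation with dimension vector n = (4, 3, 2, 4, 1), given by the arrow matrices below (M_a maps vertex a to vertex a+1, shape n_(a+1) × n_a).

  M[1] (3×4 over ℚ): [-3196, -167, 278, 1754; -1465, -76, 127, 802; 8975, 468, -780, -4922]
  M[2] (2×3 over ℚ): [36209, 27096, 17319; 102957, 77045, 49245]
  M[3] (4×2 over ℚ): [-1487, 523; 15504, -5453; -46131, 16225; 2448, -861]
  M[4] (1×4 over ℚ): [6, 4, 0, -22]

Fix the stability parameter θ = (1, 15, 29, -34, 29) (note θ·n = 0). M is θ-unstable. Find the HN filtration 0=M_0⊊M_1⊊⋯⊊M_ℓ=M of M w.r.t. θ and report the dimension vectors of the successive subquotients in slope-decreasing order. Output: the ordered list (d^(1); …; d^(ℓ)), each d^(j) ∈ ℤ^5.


Via rank(M_{q-1}∘⋯∘M_p): M ≅ I[1,1], I[1,2], I[1,4], I[1,5], I[4,4]^2.
μ_θ-semistable layers: μ^(1)=29; μ^(2)=15; μ^(3)=10/3; μ^(4)=1; μ^(5)=-34

((0, 0, 0, 0, 1); (0, 1, 0, 0, 0); (0, 2, 2, 2, 0); (4, 0, 0, 0, 0); (0, 0, 0, 2, 0))


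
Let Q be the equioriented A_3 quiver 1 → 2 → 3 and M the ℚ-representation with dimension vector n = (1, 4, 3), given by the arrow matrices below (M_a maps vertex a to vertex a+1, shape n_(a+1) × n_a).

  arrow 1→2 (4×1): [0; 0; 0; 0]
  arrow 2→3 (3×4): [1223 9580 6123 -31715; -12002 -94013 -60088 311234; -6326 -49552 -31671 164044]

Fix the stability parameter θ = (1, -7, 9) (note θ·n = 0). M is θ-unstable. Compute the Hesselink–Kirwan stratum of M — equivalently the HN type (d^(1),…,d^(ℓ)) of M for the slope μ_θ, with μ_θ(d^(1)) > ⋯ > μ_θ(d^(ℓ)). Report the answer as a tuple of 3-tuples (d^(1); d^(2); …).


Via rank(M_{q-1}∘⋯∘M_p): M ≅ I[1,1], I[2,2], I[2,3]^3.
μ_θ-semistable layers: μ^(1)=9; μ^(2)=1; μ^(3)=-7

((0, 0, 3); (1, 0, 0); (0, 4, 0))


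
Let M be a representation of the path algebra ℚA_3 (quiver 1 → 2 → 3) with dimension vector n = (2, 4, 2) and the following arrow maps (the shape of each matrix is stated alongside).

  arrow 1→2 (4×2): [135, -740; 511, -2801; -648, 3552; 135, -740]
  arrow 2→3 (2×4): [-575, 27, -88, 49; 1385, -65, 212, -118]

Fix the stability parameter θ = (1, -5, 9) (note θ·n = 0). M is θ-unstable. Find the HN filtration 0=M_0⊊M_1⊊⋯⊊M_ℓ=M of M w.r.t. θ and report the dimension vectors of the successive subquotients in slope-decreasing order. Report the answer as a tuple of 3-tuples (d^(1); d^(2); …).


Barcode: M ≅ I[1,3]^2, I[2,2]^2. HN layers by μ_θ (3 steps, strictly decreasing):
  μ^(1)=9; μ^(2)=-2; μ^(3)=-5

((0, 0, 2); (2, 2, 0); (0, 2, 0))


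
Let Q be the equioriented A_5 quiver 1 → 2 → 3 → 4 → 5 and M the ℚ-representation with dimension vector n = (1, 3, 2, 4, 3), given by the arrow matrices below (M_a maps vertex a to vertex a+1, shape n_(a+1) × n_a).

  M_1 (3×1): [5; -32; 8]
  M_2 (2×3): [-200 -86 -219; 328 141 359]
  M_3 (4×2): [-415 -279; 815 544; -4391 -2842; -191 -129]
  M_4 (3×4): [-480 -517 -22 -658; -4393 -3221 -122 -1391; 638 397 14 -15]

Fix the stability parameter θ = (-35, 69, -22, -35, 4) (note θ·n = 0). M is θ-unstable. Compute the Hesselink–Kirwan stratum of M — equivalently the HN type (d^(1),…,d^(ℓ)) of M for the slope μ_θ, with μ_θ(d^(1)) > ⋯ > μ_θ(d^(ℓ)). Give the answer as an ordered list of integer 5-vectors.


Barcode: M ≅ I[1,2], I[2,5]^2, I[4,4], I[4,5]. HN layers by μ_θ (3 steps, strictly decreasing):
  μ^(1)=69; μ^(2)=4; μ^(3)=-35

((0, 1, 0, 0, 0); (0, 2, 2, 2, 3); (1, 0, 0, 2, 0))


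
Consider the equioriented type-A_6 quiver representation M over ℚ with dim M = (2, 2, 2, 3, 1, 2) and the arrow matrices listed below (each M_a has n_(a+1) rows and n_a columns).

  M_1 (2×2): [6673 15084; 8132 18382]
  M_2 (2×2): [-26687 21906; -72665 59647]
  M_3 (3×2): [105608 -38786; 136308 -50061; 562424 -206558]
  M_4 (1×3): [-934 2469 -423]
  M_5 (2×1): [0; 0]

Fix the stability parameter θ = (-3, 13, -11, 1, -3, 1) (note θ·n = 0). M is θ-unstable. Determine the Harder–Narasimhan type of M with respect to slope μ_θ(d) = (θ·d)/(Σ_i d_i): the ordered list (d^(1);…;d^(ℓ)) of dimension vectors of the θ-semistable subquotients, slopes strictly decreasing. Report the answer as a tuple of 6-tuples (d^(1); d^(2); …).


Via rank(M_{q-1}∘⋯∘M_p): M ≅ I[1,3], I[1,5], I[4,4]^2, I[6,6]^2.
μ_θ-semistable layers: μ^(1)=1; μ^(2)=0; μ^(3)=-3

((0, 1, 1, 2, 0, 2); (0, 1, 1, 1, 1, 0); (2, 0, 0, 0, 0, 0))


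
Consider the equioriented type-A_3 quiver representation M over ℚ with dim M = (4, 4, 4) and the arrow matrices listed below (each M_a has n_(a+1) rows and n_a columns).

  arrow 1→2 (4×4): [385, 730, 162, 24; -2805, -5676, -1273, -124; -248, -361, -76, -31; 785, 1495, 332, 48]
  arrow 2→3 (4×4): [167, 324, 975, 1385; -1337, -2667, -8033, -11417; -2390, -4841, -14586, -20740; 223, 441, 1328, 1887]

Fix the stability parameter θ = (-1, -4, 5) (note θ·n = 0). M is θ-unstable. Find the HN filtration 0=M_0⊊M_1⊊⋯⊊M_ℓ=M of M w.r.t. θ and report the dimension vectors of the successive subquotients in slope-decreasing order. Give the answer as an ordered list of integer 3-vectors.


Barcode: M ≅ I[1,3]^4. HN layers by μ_θ (2 steps, strictly decreasing):
  μ^(1)=5; μ^(2)=-5/2

((0, 0, 4); (4, 4, 0))


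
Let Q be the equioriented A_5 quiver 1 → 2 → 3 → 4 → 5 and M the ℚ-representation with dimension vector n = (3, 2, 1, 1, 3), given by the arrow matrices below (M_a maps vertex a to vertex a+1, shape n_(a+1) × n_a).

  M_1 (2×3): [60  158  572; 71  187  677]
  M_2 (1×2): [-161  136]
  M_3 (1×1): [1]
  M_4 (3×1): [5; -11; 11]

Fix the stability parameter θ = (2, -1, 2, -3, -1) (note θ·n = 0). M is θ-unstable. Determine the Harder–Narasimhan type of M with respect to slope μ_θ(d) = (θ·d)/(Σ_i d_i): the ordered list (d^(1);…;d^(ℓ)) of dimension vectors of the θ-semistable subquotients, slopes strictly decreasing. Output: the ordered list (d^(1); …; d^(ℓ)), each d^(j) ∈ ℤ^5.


Via rank(M_{q-1}∘⋯∘M_p): M ≅ I[1,1], I[1,2], I[1,5], I[5,5]^2.
μ_θ-semistable layers: μ^(1)=2; μ^(2)=1/2; μ^(3)=-1/5; μ^(4)=-1

((1, 0, 0, 0, 0); (1, 1, 0, 0, 0); (1, 1, 1, 1, 1); (0, 0, 0, 0, 2))


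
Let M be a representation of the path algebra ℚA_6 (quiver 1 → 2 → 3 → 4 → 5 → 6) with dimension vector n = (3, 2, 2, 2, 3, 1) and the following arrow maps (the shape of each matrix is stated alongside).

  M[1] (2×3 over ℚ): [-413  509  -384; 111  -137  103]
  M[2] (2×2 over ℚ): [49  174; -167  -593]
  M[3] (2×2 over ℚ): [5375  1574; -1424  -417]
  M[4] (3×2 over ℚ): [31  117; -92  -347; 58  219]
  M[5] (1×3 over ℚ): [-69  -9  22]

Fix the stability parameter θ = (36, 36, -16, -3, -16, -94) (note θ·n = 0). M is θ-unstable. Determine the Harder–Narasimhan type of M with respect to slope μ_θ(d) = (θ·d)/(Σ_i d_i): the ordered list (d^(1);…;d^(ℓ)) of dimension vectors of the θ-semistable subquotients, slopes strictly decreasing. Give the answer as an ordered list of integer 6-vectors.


Barcode: M ≅ I[1,1], I[1,5], I[1,6], I[5,5]. HN layers by μ_θ (4 steps, strictly decreasing):
  μ^(1)=36; μ^(2)=37/5; μ^(3)=-19/2; μ^(4)=-16

((1, 0, 0, 0, 0, 0); (1, 1, 1, 1, 1, 0); (1, 1, 1, 1, 1, 1); (0, 0, 0, 0, 1, 0))


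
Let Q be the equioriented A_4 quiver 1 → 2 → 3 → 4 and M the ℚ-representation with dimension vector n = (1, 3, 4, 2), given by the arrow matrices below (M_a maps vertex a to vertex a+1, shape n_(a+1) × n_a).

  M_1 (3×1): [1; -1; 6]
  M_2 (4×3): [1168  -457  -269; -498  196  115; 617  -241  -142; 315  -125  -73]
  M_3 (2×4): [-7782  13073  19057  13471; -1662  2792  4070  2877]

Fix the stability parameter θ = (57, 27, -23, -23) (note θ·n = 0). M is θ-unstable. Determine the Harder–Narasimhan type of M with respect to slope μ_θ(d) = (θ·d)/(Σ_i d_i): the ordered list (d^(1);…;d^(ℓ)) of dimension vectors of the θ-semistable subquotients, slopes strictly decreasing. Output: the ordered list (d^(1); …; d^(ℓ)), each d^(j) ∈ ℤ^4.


Via rank(M_{q-1}∘⋯∘M_p): M ≅ I[1,4], I[2,3], I[2,4], I[3,3].
μ_θ-semistable layers: μ^(1)=19/2; μ^(2)=2; μ^(3)=-19/3; μ^(4)=-23

((1, 1, 1, 1); (0, 1, 1, 0); (0, 1, 1, 1); (0, 0, 1, 0))


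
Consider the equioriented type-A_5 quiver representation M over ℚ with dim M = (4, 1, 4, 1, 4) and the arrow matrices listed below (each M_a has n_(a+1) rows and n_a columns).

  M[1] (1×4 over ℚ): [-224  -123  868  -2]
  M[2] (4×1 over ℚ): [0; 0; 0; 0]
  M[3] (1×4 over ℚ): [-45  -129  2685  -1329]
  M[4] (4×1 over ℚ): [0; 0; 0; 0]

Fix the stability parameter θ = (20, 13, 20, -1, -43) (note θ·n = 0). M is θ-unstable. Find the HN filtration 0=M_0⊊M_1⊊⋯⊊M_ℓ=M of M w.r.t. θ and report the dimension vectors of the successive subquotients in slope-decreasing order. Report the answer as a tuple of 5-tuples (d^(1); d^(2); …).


Barcode: M ≅ I[1,1]^3, I[1,2], I[3,3]^3, I[3,4], I[5,5]^4. HN layers by μ_θ (4 steps, strictly decreasing):
  μ^(1)=20; μ^(2)=33/2; μ^(3)=19/2; μ^(4)=-43

((3, 0, 3, 0, 0); (1, 1, 0, 0, 0); (0, 0, 1, 1, 0); (0, 0, 0, 0, 4))


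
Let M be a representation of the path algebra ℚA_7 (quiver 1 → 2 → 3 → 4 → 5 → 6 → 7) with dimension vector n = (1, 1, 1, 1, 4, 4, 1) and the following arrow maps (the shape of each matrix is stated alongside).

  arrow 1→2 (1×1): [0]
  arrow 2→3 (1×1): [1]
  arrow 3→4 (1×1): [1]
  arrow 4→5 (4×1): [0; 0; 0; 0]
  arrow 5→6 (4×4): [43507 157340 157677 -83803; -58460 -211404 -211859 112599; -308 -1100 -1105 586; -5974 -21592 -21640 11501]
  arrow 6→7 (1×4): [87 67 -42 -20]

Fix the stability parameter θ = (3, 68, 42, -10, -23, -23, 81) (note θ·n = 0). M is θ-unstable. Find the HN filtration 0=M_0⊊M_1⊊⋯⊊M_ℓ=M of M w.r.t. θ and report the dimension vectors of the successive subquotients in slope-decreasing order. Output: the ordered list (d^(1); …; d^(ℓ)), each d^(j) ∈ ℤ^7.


Interval decomposition of M: I[1,1], I[2,4], I[5,5], I[5,6]^2, I[5,7], I[6,6].
HN type (ℓ=4): μ^(1)=81; μ^(2)=100/3; μ^(3)=3; μ^(4)=-23

((0, 0, 0, 0, 0, 0, 1); (0, 1, 1, 1, 0, 0, 0); (1, 0, 0, 0, 0, 0, 0); (0, 0, 0, 0, 4, 4, 0))


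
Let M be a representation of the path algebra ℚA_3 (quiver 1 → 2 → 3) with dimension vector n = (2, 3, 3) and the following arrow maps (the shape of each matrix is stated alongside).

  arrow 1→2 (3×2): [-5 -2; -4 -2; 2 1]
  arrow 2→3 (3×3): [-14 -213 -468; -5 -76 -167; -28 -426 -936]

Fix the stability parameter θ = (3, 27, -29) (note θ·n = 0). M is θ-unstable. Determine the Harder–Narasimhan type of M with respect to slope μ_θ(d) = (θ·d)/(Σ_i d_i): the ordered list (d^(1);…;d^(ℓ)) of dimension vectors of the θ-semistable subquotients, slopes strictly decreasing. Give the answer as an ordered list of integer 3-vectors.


Via rank(M_{q-1}∘⋯∘M_p): M ≅ I[1,2], I[1,3], I[2,3], I[3,3].
μ_θ-semistable layers: μ^(1)=27; μ^(2)=3; μ^(3)=1/3; μ^(4)=-1; μ^(5)=-29

((0, 1, 0); (1, 0, 0); (1, 1, 1); (0, 1, 1); (0, 0, 1))


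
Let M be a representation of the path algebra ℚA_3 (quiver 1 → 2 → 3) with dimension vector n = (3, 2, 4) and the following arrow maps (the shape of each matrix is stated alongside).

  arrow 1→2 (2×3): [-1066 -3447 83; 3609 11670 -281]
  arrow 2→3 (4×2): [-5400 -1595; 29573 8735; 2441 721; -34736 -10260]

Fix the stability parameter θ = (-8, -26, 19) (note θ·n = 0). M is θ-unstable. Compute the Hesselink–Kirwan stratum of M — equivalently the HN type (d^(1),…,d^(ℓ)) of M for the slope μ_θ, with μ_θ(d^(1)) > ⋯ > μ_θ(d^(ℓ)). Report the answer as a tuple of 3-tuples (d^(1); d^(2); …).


Barcode: M ≅ I[1,1], I[1,3]^2, I[3,3]^2. HN layers by μ_θ (3 steps, strictly decreasing):
  μ^(1)=19; μ^(2)=-8; μ^(3)=-17

((0, 0, 4); (1, 0, 0); (2, 2, 0))


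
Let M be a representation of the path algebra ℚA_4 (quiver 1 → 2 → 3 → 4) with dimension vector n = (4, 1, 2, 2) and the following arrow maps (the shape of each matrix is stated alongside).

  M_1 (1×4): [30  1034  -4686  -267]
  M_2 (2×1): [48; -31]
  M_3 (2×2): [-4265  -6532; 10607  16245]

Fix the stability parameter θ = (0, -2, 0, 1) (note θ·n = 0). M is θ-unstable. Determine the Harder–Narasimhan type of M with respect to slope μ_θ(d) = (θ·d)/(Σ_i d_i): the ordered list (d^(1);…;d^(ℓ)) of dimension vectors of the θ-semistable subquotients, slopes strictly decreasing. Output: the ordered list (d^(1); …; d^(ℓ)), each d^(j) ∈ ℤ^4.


Via rank(M_{q-1}∘⋯∘M_p): M ≅ I[1,1]^3, I[1,4], I[3,4].
μ_θ-semistable layers: μ^(1)=1; μ^(2)=0; μ^(3)=-1

((0, 0, 0, 2); (3, 0, 2, 0); (1, 1, 0, 0))


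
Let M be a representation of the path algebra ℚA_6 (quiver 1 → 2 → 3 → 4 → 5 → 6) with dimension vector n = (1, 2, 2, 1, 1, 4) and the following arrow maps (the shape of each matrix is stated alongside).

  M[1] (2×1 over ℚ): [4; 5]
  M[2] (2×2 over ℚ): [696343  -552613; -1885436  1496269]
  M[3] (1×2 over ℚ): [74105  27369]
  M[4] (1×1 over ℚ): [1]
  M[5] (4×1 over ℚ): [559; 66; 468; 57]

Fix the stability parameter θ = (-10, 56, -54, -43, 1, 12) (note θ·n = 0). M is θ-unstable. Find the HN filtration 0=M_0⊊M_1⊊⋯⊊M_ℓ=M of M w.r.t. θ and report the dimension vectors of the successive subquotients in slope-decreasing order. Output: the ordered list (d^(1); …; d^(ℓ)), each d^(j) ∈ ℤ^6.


Barcode: M ≅ I[1,6], I[2,3], I[6,6]^3. HN layers by μ_θ (3 steps, strictly decreasing):
  μ^(1)=12; μ^(2)=1; μ^(3)=-51/4

((0, 0, 0, 0, 0, 4); (0, 1, 1, 0, 1, 0); (1, 1, 1, 1, 0, 0))


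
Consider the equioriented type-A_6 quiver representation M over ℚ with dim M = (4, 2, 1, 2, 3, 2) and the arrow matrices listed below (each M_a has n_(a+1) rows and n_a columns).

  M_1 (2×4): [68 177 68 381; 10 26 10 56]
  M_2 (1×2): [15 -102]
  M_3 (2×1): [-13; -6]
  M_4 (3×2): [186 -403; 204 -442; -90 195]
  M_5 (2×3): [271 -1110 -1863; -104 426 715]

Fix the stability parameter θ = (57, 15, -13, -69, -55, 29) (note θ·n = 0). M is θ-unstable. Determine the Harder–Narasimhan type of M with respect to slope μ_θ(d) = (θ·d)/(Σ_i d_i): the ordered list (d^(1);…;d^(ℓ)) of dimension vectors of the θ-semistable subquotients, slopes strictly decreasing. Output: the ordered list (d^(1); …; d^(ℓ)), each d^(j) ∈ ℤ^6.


Barcode: M ≅ I[1,1]^2, I[1,2], I[1,4], I[4,6], I[5,5], I[5,6]. HN layers by μ_θ (6 steps, strictly decreasing):
  μ^(1)=57; μ^(2)=36; μ^(3)=29; μ^(4)=-5/2; μ^(5)=-55; μ^(6)=-69

((2, 0, 0, 0, 0, 0); (1, 1, 0, 0, 0, 0); (0, 0, 0, 0, 0, 2); (1, 1, 1, 1, 0, 0); (0, 0, 0, 0, 3, 0); (0, 0, 0, 1, 0, 0))


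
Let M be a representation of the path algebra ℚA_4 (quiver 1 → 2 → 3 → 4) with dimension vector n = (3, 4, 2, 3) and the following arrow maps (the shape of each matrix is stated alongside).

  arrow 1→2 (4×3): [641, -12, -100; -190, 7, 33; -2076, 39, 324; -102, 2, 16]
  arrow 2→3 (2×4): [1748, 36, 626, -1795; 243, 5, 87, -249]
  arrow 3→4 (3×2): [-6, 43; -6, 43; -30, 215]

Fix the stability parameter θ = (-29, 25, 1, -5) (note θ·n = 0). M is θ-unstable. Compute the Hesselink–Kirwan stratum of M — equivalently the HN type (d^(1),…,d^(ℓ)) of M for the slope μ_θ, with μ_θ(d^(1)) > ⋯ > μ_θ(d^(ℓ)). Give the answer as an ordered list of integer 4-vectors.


Barcode: M ≅ I[1,2], I[1,3], I[1,4], I[2,2], I[4,4]^2. HN layers by μ_θ (5 steps, strictly decreasing):
  μ^(1)=25; μ^(2)=13; μ^(3)=7; μ^(4)=-5; μ^(5)=-29

((0, 2, 0, 0); (0, 1, 1, 0); (0, 1, 1, 1); (0, 0, 0, 2); (3, 0, 0, 0))


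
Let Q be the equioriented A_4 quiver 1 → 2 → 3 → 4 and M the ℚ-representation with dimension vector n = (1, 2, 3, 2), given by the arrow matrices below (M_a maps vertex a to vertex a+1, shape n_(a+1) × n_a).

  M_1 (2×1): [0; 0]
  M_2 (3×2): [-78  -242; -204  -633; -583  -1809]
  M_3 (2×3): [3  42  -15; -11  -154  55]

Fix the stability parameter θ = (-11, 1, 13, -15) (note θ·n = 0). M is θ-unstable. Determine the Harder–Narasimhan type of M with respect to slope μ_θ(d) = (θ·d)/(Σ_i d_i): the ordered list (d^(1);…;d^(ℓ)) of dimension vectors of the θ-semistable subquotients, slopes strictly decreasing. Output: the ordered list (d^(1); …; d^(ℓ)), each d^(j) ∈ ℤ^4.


Barcode: M ≅ I[1,1], I[2,3], I[2,4], I[3,3], I[4,4]. HN layers by μ_θ (5 steps, strictly decreasing):
  μ^(1)=13; μ^(2)=1; μ^(3)=-1/3; μ^(4)=-11; μ^(5)=-15

((0, 0, 2, 0); (0, 1, 0, 0); (0, 1, 1, 1); (1, 0, 0, 0); (0, 0, 0, 1))


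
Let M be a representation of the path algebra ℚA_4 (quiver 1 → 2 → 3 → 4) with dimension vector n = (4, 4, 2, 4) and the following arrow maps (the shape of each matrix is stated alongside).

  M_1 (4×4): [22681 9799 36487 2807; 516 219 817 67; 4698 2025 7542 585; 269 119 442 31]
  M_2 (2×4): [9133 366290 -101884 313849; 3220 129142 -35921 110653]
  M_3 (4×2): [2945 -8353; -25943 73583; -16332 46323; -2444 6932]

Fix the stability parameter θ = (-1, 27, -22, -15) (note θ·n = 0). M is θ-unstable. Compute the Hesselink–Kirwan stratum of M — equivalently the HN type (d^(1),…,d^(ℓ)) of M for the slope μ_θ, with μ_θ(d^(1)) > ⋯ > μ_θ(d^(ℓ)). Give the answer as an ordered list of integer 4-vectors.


Barcode: M ≅ I[1,1], I[1,2], I[1,4]^2, I[2,2], I[4,4]^2. HN layers by μ_θ (4 steps, strictly decreasing):
  μ^(1)=27; μ^(2)=-1; μ^(3)=-11/4; μ^(4)=-15

((0, 2, 0, 0); (2, 0, 0, 0); (2, 2, 2, 2); (0, 0, 0, 2))


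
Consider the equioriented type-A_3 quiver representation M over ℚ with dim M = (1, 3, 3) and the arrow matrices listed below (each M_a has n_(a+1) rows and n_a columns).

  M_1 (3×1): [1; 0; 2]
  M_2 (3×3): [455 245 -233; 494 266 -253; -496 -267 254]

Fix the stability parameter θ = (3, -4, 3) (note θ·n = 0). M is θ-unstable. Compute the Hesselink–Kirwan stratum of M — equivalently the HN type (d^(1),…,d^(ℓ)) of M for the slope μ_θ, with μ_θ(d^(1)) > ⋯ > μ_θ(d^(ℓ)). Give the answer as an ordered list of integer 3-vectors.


Interval decomposition of M: I[1,3], I[2,3]^2.
HN type (ℓ=3): μ^(1)=3; μ^(2)=-1/2; μ^(3)=-4

((0, 0, 3); (1, 1, 0); (0, 2, 0))


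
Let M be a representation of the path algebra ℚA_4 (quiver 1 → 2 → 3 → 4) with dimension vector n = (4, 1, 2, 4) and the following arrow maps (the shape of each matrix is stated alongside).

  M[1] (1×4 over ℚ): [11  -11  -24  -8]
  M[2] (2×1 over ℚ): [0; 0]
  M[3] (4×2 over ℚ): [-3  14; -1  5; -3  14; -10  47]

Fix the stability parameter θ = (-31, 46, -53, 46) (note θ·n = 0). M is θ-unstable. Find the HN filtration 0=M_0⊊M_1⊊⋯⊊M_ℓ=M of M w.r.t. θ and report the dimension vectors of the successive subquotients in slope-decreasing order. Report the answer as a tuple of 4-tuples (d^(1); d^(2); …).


Via rank(M_{q-1}∘⋯∘M_p): M ≅ I[1,1]^3, I[1,2], I[3,4]^2, I[4,4]^2.
μ_θ-semistable layers: μ^(1)=46; μ^(2)=-31; μ^(3)=-53

((0, 1, 0, 4); (4, 0, 0, 0); (0, 0, 2, 0))


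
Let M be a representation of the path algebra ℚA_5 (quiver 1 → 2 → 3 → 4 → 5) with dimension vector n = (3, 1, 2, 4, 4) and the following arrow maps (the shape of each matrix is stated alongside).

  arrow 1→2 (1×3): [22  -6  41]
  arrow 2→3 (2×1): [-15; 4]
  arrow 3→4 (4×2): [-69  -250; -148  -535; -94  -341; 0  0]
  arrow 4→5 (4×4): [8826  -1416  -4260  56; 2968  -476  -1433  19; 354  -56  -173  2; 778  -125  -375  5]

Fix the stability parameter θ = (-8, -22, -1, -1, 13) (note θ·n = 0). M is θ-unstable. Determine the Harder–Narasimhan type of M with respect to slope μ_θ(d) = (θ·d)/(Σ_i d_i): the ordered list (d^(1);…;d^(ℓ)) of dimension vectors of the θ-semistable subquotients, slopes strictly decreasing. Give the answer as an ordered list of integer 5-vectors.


Interval decomposition of M: I[1,1]^2, I[1,5], I[3,5], I[4,5]^2.
HN type (ℓ=4): μ^(1)=13; μ^(2)=-1; μ^(3)=-8; μ^(4)=-15

((0, 0, 0, 0, 4); (0, 0, 2, 4, 0); (2, 0, 0, 0, 0); (1, 1, 0, 0, 0))


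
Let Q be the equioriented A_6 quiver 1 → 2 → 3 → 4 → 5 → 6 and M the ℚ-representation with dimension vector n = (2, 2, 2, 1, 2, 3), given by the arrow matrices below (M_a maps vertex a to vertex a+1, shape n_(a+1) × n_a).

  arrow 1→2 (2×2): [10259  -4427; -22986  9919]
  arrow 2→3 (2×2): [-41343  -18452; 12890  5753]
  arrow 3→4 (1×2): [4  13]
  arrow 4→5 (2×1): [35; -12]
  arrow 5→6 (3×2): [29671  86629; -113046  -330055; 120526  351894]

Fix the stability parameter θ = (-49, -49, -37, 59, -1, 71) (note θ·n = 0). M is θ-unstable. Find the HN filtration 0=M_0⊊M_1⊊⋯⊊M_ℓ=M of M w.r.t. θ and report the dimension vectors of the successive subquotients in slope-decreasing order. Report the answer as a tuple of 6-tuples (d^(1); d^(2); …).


Barcode: M ≅ I[1,3], I[1,6], I[5,6], I[6,6]. HN layers by μ_θ (5 steps, strictly decreasing):
  μ^(1)=71; μ^(2)=29; μ^(3)=-1; μ^(4)=-37; μ^(5)=-49

((0, 0, 0, 0, 0, 3); (0, 0, 0, 1, 1, 0); (0, 0, 0, 0, 1, 0); (0, 0, 2, 0, 0, 0); (2, 2, 0, 0, 0, 0))


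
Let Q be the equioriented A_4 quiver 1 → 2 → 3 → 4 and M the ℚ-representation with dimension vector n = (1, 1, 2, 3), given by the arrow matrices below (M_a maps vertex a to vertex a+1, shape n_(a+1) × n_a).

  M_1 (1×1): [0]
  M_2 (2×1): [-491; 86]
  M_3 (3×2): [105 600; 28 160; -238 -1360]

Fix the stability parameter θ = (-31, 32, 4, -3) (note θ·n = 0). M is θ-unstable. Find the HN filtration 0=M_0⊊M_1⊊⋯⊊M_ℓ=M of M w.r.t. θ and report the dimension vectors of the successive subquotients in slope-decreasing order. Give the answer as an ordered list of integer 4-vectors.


Via rank(M_{q-1}∘⋯∘M_p): M ≅ I[1,1], I[2,4], I[3,3], I[4,4]^2.
μ_θ-semistable layers: μ^(1)=11; μ^(2)=4; μ^(3)=-3; μ^(4)=-31

((0, 1, 1, 1); (0, 0, 1, 0); (0, 0, 0, 2); (1, 0, 0, 0))


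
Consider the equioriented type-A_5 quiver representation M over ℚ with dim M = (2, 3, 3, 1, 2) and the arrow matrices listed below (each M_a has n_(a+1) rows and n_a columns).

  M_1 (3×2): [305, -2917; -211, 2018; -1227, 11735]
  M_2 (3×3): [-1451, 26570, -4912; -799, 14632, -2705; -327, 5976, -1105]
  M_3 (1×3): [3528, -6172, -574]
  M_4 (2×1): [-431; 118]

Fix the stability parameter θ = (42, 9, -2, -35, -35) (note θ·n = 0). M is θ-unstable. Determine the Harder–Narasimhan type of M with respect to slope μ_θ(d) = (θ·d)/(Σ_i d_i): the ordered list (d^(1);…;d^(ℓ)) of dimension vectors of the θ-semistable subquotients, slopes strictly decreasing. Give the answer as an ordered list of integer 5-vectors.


Barcode: M ≅ I[1,2], I[1,3], I[2,5], I[3,3], I[5,5]. HN layers by μ_θ (5 steps, strictly decreasing):
  μ^(1)=51/2; μ^(2)=49/3; μ^(3)=-2; μ^(4)=-63/4; μ^(5)=-35

((1, 1, 0, 0, 0); (1, 1, 1, 0, 0); (0, 0, 1, 0, 0); (0, 1, 1, 1, 1); (0, 0, 0, 0, 1))


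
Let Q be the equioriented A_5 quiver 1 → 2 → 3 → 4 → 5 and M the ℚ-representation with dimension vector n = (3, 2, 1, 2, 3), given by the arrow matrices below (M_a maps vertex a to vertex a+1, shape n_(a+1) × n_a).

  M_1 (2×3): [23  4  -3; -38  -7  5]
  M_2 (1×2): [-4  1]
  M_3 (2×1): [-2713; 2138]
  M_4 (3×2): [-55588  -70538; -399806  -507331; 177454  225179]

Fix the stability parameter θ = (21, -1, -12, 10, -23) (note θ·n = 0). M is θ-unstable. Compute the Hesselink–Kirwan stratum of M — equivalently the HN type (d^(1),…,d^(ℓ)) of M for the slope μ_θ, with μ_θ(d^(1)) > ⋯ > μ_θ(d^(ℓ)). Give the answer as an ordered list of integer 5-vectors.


Barcode: M ≅ I[1,1], I[1,2], I[1,4], I[4,5], I[5,5]^2. HN layers by μ_θ (5 steps, strictly decreasing):
  μ^(1)=21; μ^(2)=10; μ^(3)=8/3; μ^(4)=-13/2; μ^(5)=-23

((1, 0, 0, 0, 0); (1, 1, 0, 1, 0); (1, 1, 1, 0, 0); (0, 0, 0, 1, 1); (0, 0, 0, 0, 2))


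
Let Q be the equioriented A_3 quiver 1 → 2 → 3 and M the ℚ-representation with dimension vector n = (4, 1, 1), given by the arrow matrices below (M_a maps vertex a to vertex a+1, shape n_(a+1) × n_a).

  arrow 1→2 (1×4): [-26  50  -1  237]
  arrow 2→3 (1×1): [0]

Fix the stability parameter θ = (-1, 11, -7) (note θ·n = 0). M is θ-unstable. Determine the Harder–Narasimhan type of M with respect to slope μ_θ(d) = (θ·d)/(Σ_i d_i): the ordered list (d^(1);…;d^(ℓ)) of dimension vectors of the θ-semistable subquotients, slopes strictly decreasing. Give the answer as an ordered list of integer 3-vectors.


Barcode: M ≅ I[1,1]^3, I[1,2], I[3,3]. HN layers by μ_θ (3 steps, strictly decreasing):
  μ^(1)=11; μ^(2)=-1; μ^(3)=-7

((0, 1, 0); (4, 0, 0); (0, 0, 1))
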